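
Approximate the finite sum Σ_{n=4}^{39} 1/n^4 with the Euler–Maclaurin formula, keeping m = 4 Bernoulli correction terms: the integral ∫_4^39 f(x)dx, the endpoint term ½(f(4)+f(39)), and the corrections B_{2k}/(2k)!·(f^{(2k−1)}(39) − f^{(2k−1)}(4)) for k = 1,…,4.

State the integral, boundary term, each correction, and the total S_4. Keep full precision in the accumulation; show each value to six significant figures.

S_4 ≈ 0.00747213

Integral: ∫_4^39 1/x^4 dx = 0.00520271.
Boundary: ½(f(4) + f(39)) = ½(0.00390625 + 4.32257e-07) = 0.00195334.
Integral + boundary = 0.00715606.
Correction k=1: B_{2}/2! · (f^{(1)}(39) − f^{(1)}(4)) = 1/12 · (-4.43340e-08 − (-0.00390625)) = 0.000325517.
Running total after k=1: 0.00748157.
Correction k=2: B_{4}/4! · (f^{(3)}(39) − f^{(3)}(4)) = −1/720 · (-8.74438e-10 − (-0.00732422)) = -1.01725e-05.
Running total after k=2: 0.00747140.
Correction k=3: B_{6}/6! · (f^{(5)}(39) − f^{(5)}(4)) = 1/30240 · (-3.21950e-11 − (-0.0256348)) = 8.47711e-07.
Running total after k=3: 0.00747225.
Correction k=4: B_{8}/8! · (f^{(7)}(39) − f^{(7)}(4)) = −1/1209600 · (-1.90503e-12 − (-0.144196)) = -1.19209e-07.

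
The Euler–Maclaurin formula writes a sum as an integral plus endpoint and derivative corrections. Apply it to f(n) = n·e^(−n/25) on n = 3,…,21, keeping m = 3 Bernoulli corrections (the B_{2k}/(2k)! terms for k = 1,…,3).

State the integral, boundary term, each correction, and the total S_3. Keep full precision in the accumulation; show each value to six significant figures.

S_3 ≈ 130.181

Integral: ∫_3^21 x·e^(−x/25) dx = 124.377.
Boundary: ½(f(3) + f(21)) = ½(2.66076 + 9.06592) = 5.86334.
So far: 130.241.
Correction k=1: B_{2}/2! · (f^{(1)}(21) − f^{(1)}(3)) = 1/12 · (0.0690737 − 0.780490) = -0.0592847.
Running total after k=1: 130.181.
Correction k=2: B_{4}/4! · (f^{(3)}(21) − f^{(3)}(3)) = −1/720 · (0.00149199 − 0.00408693) = 3.60408e-06.
Running total after k=2: 130.181.
Correction k=3: B_{6}/6! · (f^{(5)}(21) − f^{(5)}(3)) = 1/30240 · (4.59754e-06 − 1.10801e-05) = -2.14371e-10.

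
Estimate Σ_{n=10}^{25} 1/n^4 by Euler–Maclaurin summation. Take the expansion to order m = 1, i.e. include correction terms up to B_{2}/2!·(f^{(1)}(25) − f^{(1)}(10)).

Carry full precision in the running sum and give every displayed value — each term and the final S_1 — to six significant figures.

S_1 ≈ 0.000366579

The integral term ∫_10^25 1/x^4 dx = 0.000312000.
½[f(10) + f(25)] = ½[0.000100000 + 2.56000e-06] = 5.12800e-05.
Running total after boundary: 0.000363280.
k=1: B_{2}/(2)! × [f^{(1)}(25) − f^{(1)}(10)] = 1/12 × (-4.09600e-07 − (-4.00000e-05)) = 3.29920e-06.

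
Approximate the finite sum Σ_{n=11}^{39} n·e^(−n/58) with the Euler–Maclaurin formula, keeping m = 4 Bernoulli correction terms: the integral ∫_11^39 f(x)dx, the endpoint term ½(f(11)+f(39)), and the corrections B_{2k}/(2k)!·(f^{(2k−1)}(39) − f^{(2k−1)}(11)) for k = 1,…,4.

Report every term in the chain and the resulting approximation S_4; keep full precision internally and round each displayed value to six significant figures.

The integral term ∫_11^39 x·e^(−x/58) dx = 438.700.
Boundary: ½(f(11) + f(39)) = ½(9.09969 + 19.9085) = 14.5041.
Integral + boundary = 453.204.
k=1: B_{2}/(2)! × [f^{(1)}(39) − f^{(1)}(11)] = 1/12 × (0.167225 − 0.670353) = -0.0419274.
Running total after k=1: 453.162.
k=2: B_{4}/(4)! × [f^{(3)}(39) − f^{(3)}(11)] = −1/720 × (0.000353203 − 0.000691094) = 4.69294e-07.
Running total after k=2: 453.162.
k=3: B_{6}/(6)! × [f^{(5)}(39) − f^{(5)}(11)] = 1/30240 × (1.95213e-07 − 3.51640e-07) = -5.17285e-12.
Running total after k=3: 453.162.
k=4: B_{8}/(8)! × [f^{(7)}(39) − f^{(7)}(11)] = −1/1209600 × (8.48486e-11 − 1.47991e-10) = 5.22010e-17.

S_4 ≈ 453.162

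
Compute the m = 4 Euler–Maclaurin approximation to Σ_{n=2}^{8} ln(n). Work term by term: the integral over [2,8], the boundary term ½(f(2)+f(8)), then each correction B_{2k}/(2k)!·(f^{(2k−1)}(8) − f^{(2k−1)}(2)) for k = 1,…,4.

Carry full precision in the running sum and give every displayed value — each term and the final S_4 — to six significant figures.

The integral term ∫_2^8 ln(x) dx = 9.24924.
Boundary: ½(f(2) + f(8)) = ½(0.693147 + 2.07944) = 1.38629.
Integral + boundary = 10.6355.
Correction k=1: B_{2}/2! · (f^{(1)}(8) − f^{(1)}(2)) = 1/12 · (0.125000 − 0.500000) = -0.0312500.
After k=1: 10.6043.
Correction k=2: B_{4}/4! · (f^{(3)}(8) − f^{(3)}(2)) = −1/720 · (0.00390625 − 0.250000) = 0.000341797.
After k=2: 10.6046.
Correction k=3: B_{6}/6! · (f^{(5)}(8) − f^{(5)}(2)) = 1/30240 · (0.000732422 − 0.750000) = -2.47774e-05.
After k=3: 10.6046.
Correction k=4: B_{8}/8! · (f^{(7)}(8) − f^{(7)}(2)) = −1/1209600 · (0.000343323 − 5.62500) = 4.65001e-06.

S_4 ≈ 10.6046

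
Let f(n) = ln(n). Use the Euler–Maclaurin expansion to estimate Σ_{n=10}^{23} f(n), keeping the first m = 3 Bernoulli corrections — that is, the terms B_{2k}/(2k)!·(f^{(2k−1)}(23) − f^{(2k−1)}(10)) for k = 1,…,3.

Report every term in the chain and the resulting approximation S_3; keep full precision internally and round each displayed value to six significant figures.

Integral: ∫_10^23 ln(x) dx = 36.0905.
½[f(10) + f(23)] = ½[2.30259 + 3.13549] = 2.71904.
Integral + boundary = 38.8096.
Correction k=1: B_{2}/2! · (f^{(1)}(23) − f^{(1)}(10)) = 1/12 · (0.0434783 − 0.100000) = -0.00471014.
Running total after k=1: 38.8048.
Correction k=2: B_{4}/4! · (f^{(3)}(23) − f^{(3)}(10)) = −1/720 · (0.000164379 − 0.00200000) = 2.54947e-06.
Running total after k=2: 38.8048.
Correction k=3: B_{6}/6! · (f^{(5)}(23) − f^{(5)}(10)) = 1/30240 · (3.72883e-06 − 0.000240000) = -7.81320e-09.

S_3 ≈ 38.8048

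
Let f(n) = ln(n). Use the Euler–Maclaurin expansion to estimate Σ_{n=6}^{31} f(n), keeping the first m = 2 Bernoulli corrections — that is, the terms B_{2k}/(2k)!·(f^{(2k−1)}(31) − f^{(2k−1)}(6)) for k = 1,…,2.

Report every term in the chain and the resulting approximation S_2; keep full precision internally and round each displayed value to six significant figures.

S_2 ≈ 73.3047

The integral term ∫_6^31 ln(x) dx = 70.7030.
Endpoint term: (f(6) + f(31))/2 = (1.79176 + 3.43399)/2 = 2.61287.
So far: 73.3159.
Order-1 term: 1/12 · (0.0322581 − 0.166667) = -0.0112007.
Partial sum through k=1: 73.3047.
Order-2 term: −1/720 · (6.71344e-05 − 0.00925926) = 1.27668e-05.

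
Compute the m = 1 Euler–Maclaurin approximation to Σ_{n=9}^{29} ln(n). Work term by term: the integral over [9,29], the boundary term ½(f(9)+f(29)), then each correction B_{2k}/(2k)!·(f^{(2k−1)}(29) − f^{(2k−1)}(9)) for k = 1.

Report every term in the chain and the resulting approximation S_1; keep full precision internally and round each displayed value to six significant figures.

The integral term ∫_9^29 ln(x) dx = 57.8766.
½[f(9) + f(29)] = ½[2.19722 + 3.36730] = 2.78226.
Running total after boundary: 60.6588.
Correction k=1: B_{2}/2! · (f^{(1)}(29) − f^{(1)}(9)) = 1/12 · (0.0344828 − 0.111111) = -0.00638570.

S_1 ≈ 60.6524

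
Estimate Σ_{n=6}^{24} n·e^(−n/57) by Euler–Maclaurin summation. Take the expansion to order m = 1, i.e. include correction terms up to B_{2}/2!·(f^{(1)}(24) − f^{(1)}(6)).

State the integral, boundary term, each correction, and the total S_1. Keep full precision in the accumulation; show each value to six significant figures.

S_1 ≈ 212.362

∫_6^24 x·e^(−x/57) dx evaluates to 201.821.
Endpoint term: (f(6) + f(24))/2 = (5.40053 + 15.7525)/2 = 10.5765.
Running total after boundary: 212.398.
Correction k=1: B_{2}/2! · (f^{(1)}(24) − f^{(1)}(6)) = 1/12 · (0.379995 − 0.805342) = -0.0354455.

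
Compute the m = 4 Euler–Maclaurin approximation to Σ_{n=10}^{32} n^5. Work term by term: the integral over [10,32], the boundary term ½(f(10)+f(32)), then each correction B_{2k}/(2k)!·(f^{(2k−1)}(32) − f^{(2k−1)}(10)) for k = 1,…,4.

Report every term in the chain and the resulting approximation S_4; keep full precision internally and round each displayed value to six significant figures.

S_4 ≈ 1.96050e+08

∫_10^32 x^5 dx evaluates to 1.78790e+08.
Boundary: ½(f(10) + f(32)) = ½(100000 + 3.35544e+07) = 1.68272e+07.
Integral + boundary = 1.95618e+08.
k=1: B_{2}/(2)! × [f^{(1)}(32) − f^{(1)}(10)] = 1/12 × (5.24288e+06 − 50000.0) = 432740.
Running total after k=1: 1.96050e+08.
k=2: B_{4}/(4)! × [f^{(3)}(32) − f^{(3)}(10)] = −1/720 × (61440.0 − 6000.00) = -77.0000.
Running total after k=2: 1.96050e+08.
k=3: B_{6}/(6)! × [f^{(5)}(32) − f^{(5)}(10)] = 1/30240 × (120.000 − 120.000) = 0.00000.
Running total after k=3: 1.96050e+08.
k=4: B_{8}/(8)! × [f^{(7)}(32) − f^{(7)}(10)] = −1/1209600 × (0.00000 − 0.00000) = 0.00000.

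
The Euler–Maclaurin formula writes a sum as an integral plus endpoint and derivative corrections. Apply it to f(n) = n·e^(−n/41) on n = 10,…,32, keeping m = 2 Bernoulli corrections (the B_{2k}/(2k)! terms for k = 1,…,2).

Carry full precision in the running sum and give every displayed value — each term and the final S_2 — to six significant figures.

S_2 ≈ 278.300

The integral term ∫_10^32 x·e^(−x/41) dx = 267.092.
Boundary: ½(f(10) + f(32)) = ½(7.83564 + 14.6618) = 11.2487.
Integral + boundary = 278.341.
Correction k=1: B_{2}/2! · (f^{(1)}(32) − f^{(1)}(10)) = 1/12 · (0.100577 − 0.592451) = -0.0409895.
Running total after k=1: 278.300.
Correction k=2: B_{4}/4! · (f^{(3)}(32) − f^{(3)}(10)) = −1/720 · (0.000604962 − 0.00128470) = 9.44079e-07.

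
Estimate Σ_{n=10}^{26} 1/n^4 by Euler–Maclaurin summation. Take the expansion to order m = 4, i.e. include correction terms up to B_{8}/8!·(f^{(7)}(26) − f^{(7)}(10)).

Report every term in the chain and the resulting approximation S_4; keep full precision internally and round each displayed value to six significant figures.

S_4 ≈ 0.000368751

∫_10^26 1/x^4 dx evaluates to 0.000314368.
½[f(10) + f(26)] = ½[0.000100000 + 2.18830e-06] = 5.10941e-05.
So far: 0.000365462.
Order-1 term: 1/12 · (-3.36661e-07 − (-4.00000e-05)) = 3.30528e-06.
After k=1: 0.000368768.
Order-2 term: −1/720 · (-1.49406e-08 − (-1.20000e-05)) = -1.66459e-08.
After k=2: 0.000368751.
Order-3 term: 1/30240 · (-1.23768e-09 − (-6.72000e-06)) = 2.22181e-10.
After k=3: 0.000368751.
Order-4 term: −1/1209600 · (-1.64780e-10 − (-6.04800e-06)) = -4.99986e-12.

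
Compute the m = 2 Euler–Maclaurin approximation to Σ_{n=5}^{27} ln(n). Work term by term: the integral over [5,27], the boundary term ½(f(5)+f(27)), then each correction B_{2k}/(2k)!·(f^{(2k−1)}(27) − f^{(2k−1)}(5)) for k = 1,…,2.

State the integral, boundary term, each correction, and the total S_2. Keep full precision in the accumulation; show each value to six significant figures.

S_2 ≈ 61.3795

The integral term ∫_5^27 ln(x) dx = 58.9404.
Endpoint term: (f(5) + f(27))/2 = (1.60944 + 3.29584)/2 = 2.45264.
So far: 61.3930.
k=1: B_{2}/(2)! × [f^{(1)}(27) − f^{(1)}(5)] = 1/12 × (0.0370370 − 0.200000) = -0.0135802.
Running total after k=1: 61.3795.
k=2: B_{4}/(4)! × [f^{(3)}(27) − f^{(3)}(5)] = −1/720 × (0.000101611 − 0.0160000) = 2.20811e-05.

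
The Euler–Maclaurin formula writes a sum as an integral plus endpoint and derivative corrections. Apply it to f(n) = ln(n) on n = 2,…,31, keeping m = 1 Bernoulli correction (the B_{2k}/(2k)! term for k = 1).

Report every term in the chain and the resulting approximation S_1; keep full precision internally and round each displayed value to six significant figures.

The integral term ∫_2^31 ln(x) dx = 76.0673.
Boundary: ½(f(2) + f(31)) = ½(0.693147 + 3.43399) = 2.06357.
So far: 78.1309.
Correction k=1: B_{2}/2! · (f^{(1)}(31) − f^{(1)}(2)) = 1/12 · (0.0322581 − 0.500000) = -0.0389785.

S_1 ≈ 78.0919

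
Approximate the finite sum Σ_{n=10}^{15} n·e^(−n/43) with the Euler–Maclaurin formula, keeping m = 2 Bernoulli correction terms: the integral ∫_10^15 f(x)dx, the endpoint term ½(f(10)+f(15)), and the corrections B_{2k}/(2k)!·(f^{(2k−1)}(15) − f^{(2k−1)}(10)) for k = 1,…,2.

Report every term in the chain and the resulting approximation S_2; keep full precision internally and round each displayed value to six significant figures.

S_2 ≈ 55.8204

Integral: ∫_10^15 x·e^(−x/43) dx = 46.5790.
Endpoint term: (f(10) + f(15))/2 = (7.92504 + 10.5826)/2 = 9.25383.
Running total after boundary: 55.8328.
k=1: B_{2}/(2)! × [f^{(1)}(15) − f^{(1)}(10)] = 1/12 × (0.459401 − 0.608200) = -0.0124000.
Partial sum through k=1: 55.8204.
k=2: B_{4}/(4)! × [f^{(3)}(15) − f^{(3)}(10)] = −1/720 × (0.00101158 − 0.00118616) = 2.42467e-07.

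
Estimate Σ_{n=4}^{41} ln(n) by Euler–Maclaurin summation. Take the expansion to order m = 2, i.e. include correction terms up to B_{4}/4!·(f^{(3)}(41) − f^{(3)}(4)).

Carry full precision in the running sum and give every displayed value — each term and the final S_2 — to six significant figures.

The integral term ∫_4^41 ln(x) dx = 109.711.
Boundary: ½(f(4) + f(41)) = ½(1.38629 + 3.71357) = 2.54993.
So far: 112.261.
k=1: B_{2}/(2)! × [f^{(1)}(41) − f^{(1)}(4)] = 1/12 × (0.0243902 − 0.250000) = -0.0188008.
After k=1: 112.242.
k=2: B_{4}/(4)! × [f^{(3)}(41) − f^{(3)}(4)] = −1/720 × (2.90187e-05 − 0.0312500) = 4.33625e-05.

S_2 ≈ 112.242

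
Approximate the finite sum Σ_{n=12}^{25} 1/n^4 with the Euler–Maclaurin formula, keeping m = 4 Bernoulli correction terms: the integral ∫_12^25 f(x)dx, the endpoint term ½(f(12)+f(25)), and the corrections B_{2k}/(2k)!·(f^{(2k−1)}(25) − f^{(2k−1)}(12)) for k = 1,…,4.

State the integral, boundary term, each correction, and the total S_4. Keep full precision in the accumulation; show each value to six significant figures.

The integral term ∫_12^25 1/x^4 dx = 0.000171568.
½[f(12) + f(25)] = ½[4.82253e-05 + 2.56000e-06] = 2.53927e-05.
So far: 0.000196961.
Correction k=1: B_{2}/2! · (f^{(1)}(25) − f^{(1)}(12)) = 1/12 · (-4.09600e-07 − (-1.60751e-05)) = 1.30546e-06.
After k=1: 0.000198266.
Correction k=2: B_{4}/4! · (f^{(3)}(25) − f^{(3)}(12)) = −1/720 · (-1.96608e-08 − (-3.34898e-06)) = -4.62405e-09.
After k=2: 0.000198261.
Correction k=3: B_{6}/6! · (f^{(5)}(25) − f^{(5)}(12)) = 1/30240 · (-1.76161e-09 − (-1.30238e-06)) = 4.30099e-11.
After k=3: 0.000198261.
Correction k=4: B_{8}/8! · (f^{(7)}(25) − f^{(7)}(12)) = −1/1209600 · (-2.53672e-10 − (-8.13988e-07)) = -6.72730e-13.

S_4 ≈ 0.000198261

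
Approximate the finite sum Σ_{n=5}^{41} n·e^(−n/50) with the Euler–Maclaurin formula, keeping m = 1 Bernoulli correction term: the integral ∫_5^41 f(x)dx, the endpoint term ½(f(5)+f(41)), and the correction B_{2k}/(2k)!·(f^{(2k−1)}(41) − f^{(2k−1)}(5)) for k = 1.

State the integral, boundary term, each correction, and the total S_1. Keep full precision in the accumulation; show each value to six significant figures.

The integral term ∫_5^41 x·e^(−x/50) dx = 484.339.
Endpoint term: (f(5) + f(41))/2 = (4.52419 + 18.0577)/2 = 11.2909.
Integral + boundary = 495.630.
Correction k=1: B_{2}/2! · (f^{(1)}(41) − f^{(1)}(5)) = 1/12 · (0.0792777 − 0.814354) = -0.0612563.

S_1 ≈ 495.569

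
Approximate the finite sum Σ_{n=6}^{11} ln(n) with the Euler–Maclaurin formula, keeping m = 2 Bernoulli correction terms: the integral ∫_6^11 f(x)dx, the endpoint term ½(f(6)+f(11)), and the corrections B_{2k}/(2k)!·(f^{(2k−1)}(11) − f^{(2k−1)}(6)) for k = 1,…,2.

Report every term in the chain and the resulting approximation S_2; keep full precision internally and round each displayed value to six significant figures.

The integral term ∫_6^11 ln(x) dx = 10.6263.
Boundary: ½(f(6) + f(11)) = ½(1.79176 + 2.39790) = 2.09483.
Integral + boundary = 12.7211.
k=1: B_{2}/(2)! × [f^{(1)}(11) − f^{(1)}(6)] = 1/12 × (0.0909091 − 0.166667) = -0.00631313.
Running total after k=1: 12.7148.
k=2: B_{4}/(4)! × [f^{(3)}(11) − f^{(3)}(6)] = −1/720 × (0.00150263 − 0.00925926) = 1.07731e-05.

S_2 ≈ 12.7148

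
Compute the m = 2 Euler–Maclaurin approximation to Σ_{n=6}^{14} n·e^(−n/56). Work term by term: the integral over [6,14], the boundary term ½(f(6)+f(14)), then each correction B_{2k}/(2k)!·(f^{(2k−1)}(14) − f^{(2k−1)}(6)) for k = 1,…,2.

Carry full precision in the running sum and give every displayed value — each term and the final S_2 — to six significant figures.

Integral: ∫_6^14 x·e^(−x/56) dx = 66.3364.
Endpoint term: (f(6) + f(14))/2 = (5.39038 + 10.9032)/2 = 8.14680.
Integral + boundary = 74.4832.
Correction k=1: B_{2}/2! · (f^{(1)}(14) − f^{(1)}(6)) = 1/12 · (0.584101 − 0.802140) = -0.0181700.
Running total after k=1: 74.4651.
Correction k=2: B_{4}/4! · (f^{(3)}(14) − f^{(3)}(6)) = −1/720 · (0.000682941 − 0.000828742) = 2.02502e-07.

S_2 ≈ 74.4651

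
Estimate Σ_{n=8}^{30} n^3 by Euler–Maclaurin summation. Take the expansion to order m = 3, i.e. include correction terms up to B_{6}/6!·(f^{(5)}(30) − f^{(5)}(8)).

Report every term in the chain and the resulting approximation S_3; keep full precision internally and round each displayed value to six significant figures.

∫_8^30 x^3 dx evaluates to 201476.
Boundary: ½(f(8) + f(30)) = ½(512.000 + 27000.0) = 13756.0.
Integral + boundary = 215232.
Order-1 term: 1/12 · (2700.00 − 192.000) = 209.000.
Running total after k=1: 215441.
Order-2 term: −1/720 · (6.00000 − 6.00000) = 0.00000.
Running total after k=2: 215441.
Order-3 term: 1/30240 · (0.00000 − 0.00000) = 0.00000.

S_3 ≈ 215441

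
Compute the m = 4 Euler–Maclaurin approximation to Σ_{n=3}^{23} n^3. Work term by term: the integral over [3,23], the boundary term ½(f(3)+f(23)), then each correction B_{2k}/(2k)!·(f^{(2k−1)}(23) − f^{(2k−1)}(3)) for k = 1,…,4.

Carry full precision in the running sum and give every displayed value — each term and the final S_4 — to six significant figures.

S_4 ≈ 76167.0

The integral term ∫_3^23 x^3 dx = 69940.0.
Endpoint term: (f(3) + f(23))/2 = (27.0000 + 12167.0)/2 = 6097.00.
Integral + boundary = 76037.0.
Order-1 term: 1/12 · (1587.00 − 27.0000) = 130.000.
Running total after k=1: 76167.0.
Order-2 term: −1/720 · (6.00000 − 6.00000) = 0.00000.
Running total after k=2: 76167.0.
Order-3 term: 1/30240 · (0.00000 − 0.00000) = 0.00000.
Running total after k=3: 76167.0.
Order-4 term: −1/1209600 · (0.00000 − 0.00000) = 0.00000.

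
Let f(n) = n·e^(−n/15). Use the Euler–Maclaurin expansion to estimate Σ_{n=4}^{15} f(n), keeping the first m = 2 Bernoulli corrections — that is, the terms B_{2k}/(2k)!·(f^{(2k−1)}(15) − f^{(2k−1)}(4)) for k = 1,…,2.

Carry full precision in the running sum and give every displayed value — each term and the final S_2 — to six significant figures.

Integral: ∫_4^15 x·e^(−x/15) dx = 52.7438.
Boundary: ½(f(4) + f(15)) = ½(3.06371 + 5.51819) = 4.29095.
So far: 57.0348.
Correction k=1: B_{2}/2! · (f^{(1)}(15) − f^{(1)}(4)) = 1/12 · (0.00000 − 0.561681) = -0.0468067.
After k=1: 56.9880.
Correction k=2: B_{4}/4! · (f^{(3)}(15) − f^{(3)}(4)) = −1/720 · (0.00327004 − 0.00930461) = 8.38135e-06.

S_2 ≈ 56.9880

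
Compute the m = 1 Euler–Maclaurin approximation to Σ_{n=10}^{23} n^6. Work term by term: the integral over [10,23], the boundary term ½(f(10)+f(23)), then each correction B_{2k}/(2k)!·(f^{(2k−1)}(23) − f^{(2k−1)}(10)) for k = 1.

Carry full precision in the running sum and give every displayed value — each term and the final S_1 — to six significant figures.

Integral: ∫_10^23 x^6 dx = 4.84975e+08.
Endpoint term: (f(10) + f(23))/2 = (1.00000e+06 + 1.48036e+08)/2 = 7.45179e+07.
Running total after boundary: 5.59493e+08.
k=1: B_{2}/(2)! × [f^{(1)}(23) − f^{(1)}(10)] = 1/12 × (3.86181e+07 − 600000) = 3.16817e+06.

S_1 ≈ 5.62661e+08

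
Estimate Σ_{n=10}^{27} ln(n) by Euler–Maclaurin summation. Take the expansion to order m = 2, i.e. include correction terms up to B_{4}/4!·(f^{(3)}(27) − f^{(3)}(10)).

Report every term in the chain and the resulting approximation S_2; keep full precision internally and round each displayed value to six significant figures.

S_2 ≈ 51.7557

Integral: ∫_10^27 ln(x) dx = 48.9617.
Endpoint term: (f(10) + f(27))/2 = (2.30259 + 3.29584)/2 = 2.79921.
So far: 51.7610.
Order-1 term: 1/12 · (0.0370370 − 0.100000) = -0.00524691.
Running total after k=1: 51.7557.
Order-2 term: −1/720 · (0.000101611 − 0.00200000) = 2.63665e-06.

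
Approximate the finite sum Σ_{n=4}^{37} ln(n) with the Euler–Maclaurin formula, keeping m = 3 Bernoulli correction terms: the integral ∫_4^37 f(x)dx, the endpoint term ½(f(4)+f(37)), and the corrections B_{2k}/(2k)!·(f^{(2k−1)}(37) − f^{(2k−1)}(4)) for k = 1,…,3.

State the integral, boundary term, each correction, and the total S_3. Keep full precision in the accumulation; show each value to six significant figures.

S_3 ≈ 97.5389

∫_4^37 ln(x) dx evaluates to 95.0588.
Boundary: ½(f(4) + f(37)) = ½(1.38629 + 3.61092) = 2.49861.
Running total after boundary: 97.5574.
Correction k=1: B_{2}/2! · (f^{(1)}(37) − f^{(1)}(4)) = 1/12 · (0.0270270 − 0.250000) = -0.0185811.
Running total after k=1: 97.5388.
Correction k=2: B_{4}/4! · (f^{(3)}(37) − f^{(3)}(4)) = −1/720 · (3.94843e-05 − 0.0312500) = 4.33479e-05.
Running total after k=2: 97.5389.
Correction k=3: B_{6}/6! · (f^{(5)}(37) − f^{(5)}(4)) = 1/30240 · (3.46101e-07 − 0.0234375) = -7.75038e-07.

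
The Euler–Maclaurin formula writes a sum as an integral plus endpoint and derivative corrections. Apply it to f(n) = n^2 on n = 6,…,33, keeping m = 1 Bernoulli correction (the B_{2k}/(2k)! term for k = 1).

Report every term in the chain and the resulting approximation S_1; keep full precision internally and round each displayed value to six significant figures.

The integral term ∫_6^33 x^2 dx = 11907.0.
Endpoint term: (f(6) + f(33))/2 = (36.0000 + 1089.00)/2 = 562.500.
Running total after boundary: 12469.5.
k=1: B_{2}/(2)! × [f^{(1)}(33) − f^{(1)}(6)] = 1/12 × (66.0000 − 12.0000) = 4.50000.

S_1 ≈ 12474.0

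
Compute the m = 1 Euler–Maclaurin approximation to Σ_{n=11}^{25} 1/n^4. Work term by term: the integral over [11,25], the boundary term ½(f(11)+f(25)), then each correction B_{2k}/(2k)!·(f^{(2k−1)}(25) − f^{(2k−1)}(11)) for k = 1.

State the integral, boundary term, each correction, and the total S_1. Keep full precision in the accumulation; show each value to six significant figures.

The integral term ∫_11^25 1/x^4 dx = 0.000229105.
½[f(11) + f(25)] = ½[6.83013e-05 + 2.56000e-06] = 3.54307e-05.
Integral + boundary = 0.000264536.
k=1: B_{2}/(2)! × [f^{(1)}(25) − f^{(1)}(11)] = 1/12 × (-4.09600e-07 − (-2.48369e-05)) = 2.03560e-06.

S_1 ≈ 0.000266571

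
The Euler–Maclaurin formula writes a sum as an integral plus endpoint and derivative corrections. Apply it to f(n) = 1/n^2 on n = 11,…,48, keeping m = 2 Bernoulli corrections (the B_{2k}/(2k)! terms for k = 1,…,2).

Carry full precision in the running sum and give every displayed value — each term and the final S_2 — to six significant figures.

S_2 ≈ 0.0745485

∫_11^48 1/x^2 dx evaluates to 0.0700758.
½[f(11) + f(48)] = ½[0.00826446 + 0.000434028] = 0.00434925.
So far: 0.0744250.
Order-1 term: 1/12 · (-1.80845e-05 − (-0.00150263)) = 0.000123712.
Partial sum through k=1: 0.0745487.
Order-2 term: −1/720 · (-9.41901e-08 − (-0.000149021)) = -2.06843e-07.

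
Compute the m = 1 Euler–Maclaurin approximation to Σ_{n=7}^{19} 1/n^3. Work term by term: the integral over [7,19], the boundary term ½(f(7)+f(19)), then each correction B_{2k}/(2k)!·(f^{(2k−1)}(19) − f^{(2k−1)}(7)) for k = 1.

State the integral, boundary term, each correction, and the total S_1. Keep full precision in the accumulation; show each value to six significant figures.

Integral: ∫_7^19 1/x^3 dx = 0.00881904.
Boundary: ½(f(7) + f(19)) = ½(0.00291545 + 0.000145794) = 0.00153062.
So far: 0.0103497.
k=1: B_{2}/(2)! × [f^{(1)}(19) − f^{(1)}(7)] = 1/12 × (-2.30201e-05 − (-0.00124948)) = 0.000102205.

S_1 ≈ 0.0104519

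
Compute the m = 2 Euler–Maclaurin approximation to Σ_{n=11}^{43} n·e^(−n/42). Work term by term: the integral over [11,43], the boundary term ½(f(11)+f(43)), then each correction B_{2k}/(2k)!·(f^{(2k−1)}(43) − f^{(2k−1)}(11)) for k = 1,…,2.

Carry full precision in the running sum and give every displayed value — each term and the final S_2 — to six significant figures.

S_2 ≈ 442.573

∫_11^43 x·e^(−x/42) dx evaluates to 430.666.
Endpoint term: (f(11) + f(43))/2 = (8.46543 + 15.4466)/2 = 11.9560.
So far: 442.622.
Order-1 term: 1/12 · (-0.00855295 − 0.568027) = -0.0480483.
Running total after k=1: 442.573.
Order-2 term: −1/720 · (0.000402435 − 0.00119456) = 1.10017e-06.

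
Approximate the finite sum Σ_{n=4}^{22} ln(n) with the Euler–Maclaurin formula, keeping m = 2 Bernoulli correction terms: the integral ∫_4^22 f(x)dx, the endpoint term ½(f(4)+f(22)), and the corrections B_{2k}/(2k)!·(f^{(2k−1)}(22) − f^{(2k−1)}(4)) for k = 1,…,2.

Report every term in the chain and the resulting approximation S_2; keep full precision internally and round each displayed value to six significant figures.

S_2 ≈ 46.6794

The integral term ∫_4^22 ln(x) dx = 44.4578.
Boundary: ½(f(4) + f(22)) = ½(1.38629 + 3.09104) = 2.23867.
So far: 46.6964.
k=1: B_{2}/(2)! × [f^{(1)}(22) − f^{(1)}(4)] = 1/12 × (0.0454545 − 0.250000) = -0.0170455.
Running total after k=1: 46.6794.
k=2: B_{4}/(4)! × [f^{(3)}(22) − f^{(3)}(4)] = −1/720 × (0.000187829 − 0.0312500) = 4.31419e-05.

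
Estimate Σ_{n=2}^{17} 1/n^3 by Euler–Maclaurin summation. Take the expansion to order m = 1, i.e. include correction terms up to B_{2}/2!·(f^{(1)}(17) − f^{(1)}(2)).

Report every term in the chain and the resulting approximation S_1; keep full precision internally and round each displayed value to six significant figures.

Integral: ∫_2^17 1/x^3 dx = 0.123270.
Endpoint term: (f(2) + f(17))/2 = (0.125000 + 0.000203542)/2 = 0.0626018.
Integral + boundary = 0.185872.
Correction k=1: B_{2}/2! · (f^{(1)}(17) − f^{(1)}(2)) = 1/12 · (-3.59191e-05 − (-0.187500)) = 0.0156220.

S_1 ≈ 0.201494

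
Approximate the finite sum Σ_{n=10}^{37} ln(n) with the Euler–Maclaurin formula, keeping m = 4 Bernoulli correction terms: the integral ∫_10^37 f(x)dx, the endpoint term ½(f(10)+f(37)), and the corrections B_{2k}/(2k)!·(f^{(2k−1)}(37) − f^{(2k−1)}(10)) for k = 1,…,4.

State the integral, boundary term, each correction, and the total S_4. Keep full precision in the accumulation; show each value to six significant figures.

S_4 ≈ 86.5288

∫_10^37 ln(x) dx evaluates to 83.5781.
Boundary: ½(f(10) + f(37)) = ½(2.30259 + 3.61092) = 2.95675.
Running total after boundary: 86.5349.
k=1: B_{2}/(2)! × [f^{(1)}(37) − f^{(1)}(10)] = 1/12 × (0.0270270 − 0.100000) = -0.00608108.
After k=1: 86.5288.
k=2: B_{4}/(4)! × [f^{(3)}(37) − f^{(3)}(10)] = −1/720 × (3.94843e-05 − 0.00200000) = 2.72294e-06.
After k=2: 86.5288.
k=3: B_{6}/(6)! × [f^{(5)}(37) − f^{(5)}(10)] = 1/30240 × (3.46101e-07 − 0.000240000) = -7.92506e-09.
After k=3: 86.5288.
k=4: B_{8}/(8)! × [f^{(7)}(37) − f^{(7)}(10)] = −1/1209600 × (7.58439e-09 − 7.20000e-05) = 5.95175e-11.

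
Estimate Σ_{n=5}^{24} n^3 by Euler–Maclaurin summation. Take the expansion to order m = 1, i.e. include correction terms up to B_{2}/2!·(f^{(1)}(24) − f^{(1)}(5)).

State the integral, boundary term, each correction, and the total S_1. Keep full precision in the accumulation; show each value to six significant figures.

Integral: ∫_5^24 x^3 dx = 82787.8.
Endpoint term: (f(5) + f(24))/2 = (125.000 + 13824.0)/2 = 6974.50.
Running total after boundary: 89762.2.
Order-1 term: 1/12 · (1728.00 − 75.0000) = 137.750.

S_1 ≈ 89900.0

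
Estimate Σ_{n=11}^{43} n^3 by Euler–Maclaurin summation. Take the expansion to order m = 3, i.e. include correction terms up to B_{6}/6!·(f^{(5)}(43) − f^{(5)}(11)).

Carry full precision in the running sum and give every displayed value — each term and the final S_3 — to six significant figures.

S_3 ≈ 891891

∫_11^43 x^3 dx evaluates to 851040.
Boundary: ½(f(11) + f(43)) = ½(1331.00 + 79507.0) = 40419.0.
Running total after boundary: 891459.
k=1: B_{2}/(2)! × [f^{(1)}(43) − f^{(1)}(11)] = 1/12 × (5547.00 − 363.000) = 432.000.
After k=1: 891891.
k=2: B_{4}/(4)! × [f^{(3)}(43) − f^{(3)}(11)] = −1/720 × (6.00000 − 6.00000) = 0.00000.
After k=2: 891891.
k=3: B_{6}/(6)! × [f^{(5)}(43) − f^{(5)}(11)] = 1/30240 × (0.00000 − 0.00000) = 0.00000.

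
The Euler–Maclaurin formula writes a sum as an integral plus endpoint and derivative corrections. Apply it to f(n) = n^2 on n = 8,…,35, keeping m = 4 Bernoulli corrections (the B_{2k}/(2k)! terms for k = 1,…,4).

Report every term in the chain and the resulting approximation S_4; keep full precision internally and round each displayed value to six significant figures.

∫_8^35 x^2 dx evaluates to 14121.0.
Boundary: ½(f(8) + f(35)) = ½(64.0000 + 1225.00) = 644.500.
Integral + boundary = 14765.5.
Order-1 term: 1/12 · (70.0000 − 16.0000) = 4.50000.
Partial sum through k=1: 14770.0.
Order-2 term: −1/720 · (0.00000 − 0.00000) = 0.00000.
Partial sum through k=2: 14770.0.
Order-3 term: 1/30240 · (0.00000 − 0.00000) = 0.00000.
Partial sum through k=3: 14770.0.
Order-4 term: −1/1209600 · (0.00000 − 0.00000) = 0.00000.

S_4 ≈ 14770.0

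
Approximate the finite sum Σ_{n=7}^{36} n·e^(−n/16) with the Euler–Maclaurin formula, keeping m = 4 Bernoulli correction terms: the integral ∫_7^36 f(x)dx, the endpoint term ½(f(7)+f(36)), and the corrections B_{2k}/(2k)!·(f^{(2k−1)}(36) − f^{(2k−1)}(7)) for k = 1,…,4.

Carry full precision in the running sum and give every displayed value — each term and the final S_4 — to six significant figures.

S_4 ≈ 154.022

∫_7^36 x·e^(−x/16) dx evaluates to 149.907.
Endpoint term: (f(7) + f(36))/2 = (4.51954 + 3.79437)/2 = 4.15696.
Running total after boundary: 154.063.
k=1: B_{2}/(2)! × [f^{(1)}(36) − f^{(1)}(7)] = 1/12 × (-0.131749 − 0.363177) = -0.0412439.
Partial sum through k=1: 154.022.
k=2: B_{4}/(4)! × [f^{(3)}(36) − f^{(3)}(7)] = −1/720 × (0.000308787 − 0.00646279) = 8.54723e-06.
Partial sum through k=2: 154.022.
k=3: B_{6}/(6)! × [f^{(5)}(36) − f^{(5)}(7)] = 1/30240 × (4.42273e-06 − 4.49489e-05) = -1.34015e-09.
Partial sum through k=3: 154.022.
k=4: B_{8}/(8)! × [f^{(7)}(36) − f^{(7)}(7)] = −1/1209600 × (2.98408e-08 − 2.52549e-07) = 1.84117e-13.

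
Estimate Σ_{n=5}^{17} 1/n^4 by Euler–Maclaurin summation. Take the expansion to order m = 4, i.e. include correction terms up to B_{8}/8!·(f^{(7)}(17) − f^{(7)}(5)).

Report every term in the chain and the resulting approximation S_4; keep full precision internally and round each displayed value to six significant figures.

S_4 ≈ 0.00350921

∫_5^17 1/x^4 dx evaluates to 0.00259882.
Boundary: ½(f(5) + f(17)) = ½(0.00160000 + 1.19730e-05) = 0.000805987.
Integral + boundary = 0.00340481.
Correction k=1: B_{2}/2! · (f^{(1)}(17) − f^{(1)}(5)) = 1/12 · (-2.81719e-06 − (-0.00128000)) = 0.000106432.
Running total after k=1: 0.00351124.
Correction k=2: B_{4}/4! · (f^{(3)}(17) − f^{(3)}(5)) = −1/720 · (-2.92441e-07 − (-0.00153600)) = -2.13293e-06.
Running total after k=2: 0.00350910.
Correction k=3: B_{6}/6! · (f^{(5)}(17) − f^{(5)}(5)) = 1/30240 · (-5.66668e-08 − (-0.00344064)) = 1.13776e-07.
Running total after k=3: 0.00350922.
Correction k=4: B_{8}/8! · (f^{(7)}(17) − f^{(7)}(5)) = −1/1209600 · (-1.76471e-08 − (-0.0123863)) = -1.02400e-08.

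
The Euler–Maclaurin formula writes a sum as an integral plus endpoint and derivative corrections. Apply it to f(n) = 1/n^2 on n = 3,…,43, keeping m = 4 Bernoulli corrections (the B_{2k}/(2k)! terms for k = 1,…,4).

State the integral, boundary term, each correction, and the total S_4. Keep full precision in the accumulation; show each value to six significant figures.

The integral term ∫_3^43 1/x^2 dx = 0.310078.
Endpoint term: (f(3) + f(43))/2 = (0.111111 + 0.000540833)/2 = 0.0558260.
So far: 0.365903.
Order-1 term: 1/12 · (-2.51550e-05 − (-0.0740741)) = 0.00617074.
After k=1: 0.372074.
Order-2 term: −1/720 · (-1.63256e-07 − (-0.0987654)) = -0.000137174.
After k=2: 0.371937.
Order-3 term: 1/30240 · (-2.64883e-09 − (-0.329218)) = 1.08868e-05.
After k=3: 0.371948.
Order-4 term: −1/1209600 · (-8.02240e-11 − (-2.04847)) = -1.69351e-06.

S_4 ≈ 0.371946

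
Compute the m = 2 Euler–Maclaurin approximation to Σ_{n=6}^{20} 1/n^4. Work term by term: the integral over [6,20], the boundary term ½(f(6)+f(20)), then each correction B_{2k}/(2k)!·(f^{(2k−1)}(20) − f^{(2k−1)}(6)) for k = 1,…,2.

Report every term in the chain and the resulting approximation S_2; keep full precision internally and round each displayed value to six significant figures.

S_2 ≈ 0.00193264

Integral: ∫_6^20 1/x^4 dx = 0.00150154.
½[f(6) + f(20)] = ½[0.000771605 + 6.25000e-06] = 0.000388927.
So far: 0.00189047.
Correction k=1: B_{2}/2! · (f^{(1)}(20) − f^{(1)}(6)) = 1/12 · (-1.25000e-06 − (-0.000514403)) = 4.27628e-05.
Running total after k=1: 0.00193323.
Correction k=2: B_{4}/4! · (f^{(3)}(20) − f^{(3)}(6)) = −1/720 · (-9.37500e-08 − (-0.000428669)) = -5.95244e-07.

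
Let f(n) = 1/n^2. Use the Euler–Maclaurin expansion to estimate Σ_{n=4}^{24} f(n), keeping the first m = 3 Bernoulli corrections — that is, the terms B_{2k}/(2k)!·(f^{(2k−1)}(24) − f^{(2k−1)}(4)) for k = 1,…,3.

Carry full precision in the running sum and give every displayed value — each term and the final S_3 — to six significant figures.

Integral: ∫_4^24 1/x^2 dx = 0.208333.
½[f(4) + f(24)] = ½[0.0625000 + 0.00173611] = 0.0321181.
Running total after boundary: 0.240451.
Order-1 term: 1/12 · (-0.000144676 − (-0.0312500)) = 0.00259211.
Running total after k=1: 0.243043.
Order-2 term: −1/720 · (-3.01408e-06 − (-0.0234375)) = -3.25479e-05.
Running total after k=2: 0.243011.
Order-3 term: 1/30240 · (-1.56983e-07 − (-0.0439453)) = 1.45321e-06.

S_3 ≈ 0.243012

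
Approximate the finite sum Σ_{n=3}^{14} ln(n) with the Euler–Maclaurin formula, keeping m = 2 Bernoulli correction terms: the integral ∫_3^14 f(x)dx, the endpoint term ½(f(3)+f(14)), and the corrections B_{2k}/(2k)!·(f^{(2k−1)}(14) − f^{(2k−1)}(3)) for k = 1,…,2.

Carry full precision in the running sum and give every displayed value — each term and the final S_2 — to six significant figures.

Integral: ∫_3^14 ln(x) dx = 22.6510.
½[f(3) + f(14)] = ½[1.09861 + 2.63906] = 1.86883.
Integral + boundary = 24.5198.
Order-1 term: 1/12 · (0.0714286 − 0.333333) = -0.0218254.
After k=1: 24.4980.
Order-2 term: −1/720 · (0.000728863 − 0.0740741) = 0.000101868.

S_2 ≈ 24.4981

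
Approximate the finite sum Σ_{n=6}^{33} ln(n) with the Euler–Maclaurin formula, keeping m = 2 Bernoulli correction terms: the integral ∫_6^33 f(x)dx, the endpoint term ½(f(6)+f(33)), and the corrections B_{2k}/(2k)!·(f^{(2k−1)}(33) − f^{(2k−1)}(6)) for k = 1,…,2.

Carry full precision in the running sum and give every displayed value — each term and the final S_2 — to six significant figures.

Integral: ∫_6^33 ln(x) dx = 77.6342.
Endpoint term: (f(6) + f(33))/2 = (1.79176 + 3.49651)/2 = 2.64413.
Running total after boundary: 80.2783.
Order-1 term: 1/12 · (0.0303030 − 0.166667) = -0.0113636.
After k=1: 80.2670.
Order-2 term: −1/720 · (5.56529e-05 − 0.00925926) = 1.27828e-05.

S_2 ≈ 80.2670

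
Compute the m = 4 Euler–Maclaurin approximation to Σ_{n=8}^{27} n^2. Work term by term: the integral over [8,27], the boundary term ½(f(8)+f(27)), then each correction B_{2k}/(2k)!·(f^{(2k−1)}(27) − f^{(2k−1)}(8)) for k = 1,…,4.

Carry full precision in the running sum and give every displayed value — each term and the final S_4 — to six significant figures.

S_4 ≈ 6790.00

The integral term ∫_8^27 x^2 dx = 6390.33.
½[f(8) + f(27)] = ½[64.0000 + 729.000] = 396.500.
Running total after boundary: 6786.83.
Order-1 term: 1/12 · (54.0000 − 16.0000) = 3.16667.
Running total after k=1: 6790.00.
Order-2 term: −1/720 · (0.00000 − 0.00000) = 0.00000.
Running total after k=2: 6790.00.
Order-3 term: 1/30240 · (0.00000 − 0.00000) = 0.00000.
Running total after k=3: 6790.00.
Order-4 term: −1/1209600 · (0.00000 − 0.00000) = 0.00000.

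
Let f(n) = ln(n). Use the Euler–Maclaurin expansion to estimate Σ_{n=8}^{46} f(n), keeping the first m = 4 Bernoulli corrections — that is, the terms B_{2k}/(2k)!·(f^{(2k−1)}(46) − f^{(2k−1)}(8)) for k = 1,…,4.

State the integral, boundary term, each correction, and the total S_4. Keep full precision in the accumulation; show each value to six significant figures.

S_4 ≈ 124.427

Integral: ∫_8^46 ln(x) dx = 121.482.
Endpoint term: (f(8) + f(46))/2 = (2.07944 + 3.82864)/2 = 2.95404.
Running total after boundary: 124.436.
k=1: B_{2}/(2)! × [f^{(1)}(46) − f^{(1)}(8)] = 1/12 × (0.0217391 − 0.125000) = -0.00860507.
Running total after k=1: 124.427.
k=2: B_{4}/(4)! × [f^{(3)}(46) − f^{(3)}(8)] = −1/720 × (2.05474e-05 − 0.00390625) = 5.39681e-06.
Running total after k=2: 124.427.
k=3: B_{6}/(6)! × [f^{(5)}(46) − f^{(5)}(8)] = 1/30240 × (1.16526e-07 − 0.000732422) = -2.42164e-08.
Running total after k=3: 124.427.
k=4: B_{8}/(8)! × [f^{(7)}(46) − f^{(7)}(8)] = −1/1209600 × (1.65207e-09 − 0.000343323) = 2.83830e-10.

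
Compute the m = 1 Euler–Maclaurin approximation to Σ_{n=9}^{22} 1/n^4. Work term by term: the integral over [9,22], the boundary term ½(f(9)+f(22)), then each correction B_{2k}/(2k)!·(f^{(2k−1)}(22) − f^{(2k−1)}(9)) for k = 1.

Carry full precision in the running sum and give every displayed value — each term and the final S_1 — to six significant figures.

S_1 ≈ 0.000509865

∫_9^22 1/x^4 dx evaluates to 0.000425943.
Endpoint term: (f(9) + f(22))/2 = (0.000152416 + 4.26883e-06)/2 = 7.83423e-05.
Integral + boundary = 0.000504285.
k=1: B_{2}/(2)! × [f^{(1)}(22) − f^{(1)}(9)] = 1/12 × (-7.76152e-07 − (-6.77404e-05)) = 5.58035e-06.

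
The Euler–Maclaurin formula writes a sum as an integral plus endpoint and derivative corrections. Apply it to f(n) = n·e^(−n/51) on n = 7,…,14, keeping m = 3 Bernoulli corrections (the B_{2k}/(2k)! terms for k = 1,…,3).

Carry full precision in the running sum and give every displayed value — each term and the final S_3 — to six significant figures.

S_3 ≈ 67.7684

∫_7^14 x·e^(−x/51) dx evaluates to 59.4144.
Endpoint term: (f(7) + f(14))/2 = (6.10224 + 10.6392)/2 = 8.37073.
So far: 67.7851.
k=1: B_{2}/(2)! × [f^{(1)}(14) − f^{(1)}(7)] = 1/12 × (0.551332 − 0.752096) = -0.0167303.
Running total after k=1: 67.7684.
k=2: B_{4}/(4)! × [f^{(3)}(14) − f^{(3)}(7)] = −1/720 × (0.000796317 − 0.000959474) = 2.26607e-07.
Running total after k=2: 67.7684.
k=3: B_{6}/(6)! × [f^{(5)}(14) − f^{(5)}(7)] = 1/30240 × (5.30821e-07 − 6.26602e-07) = -3.16736e-12.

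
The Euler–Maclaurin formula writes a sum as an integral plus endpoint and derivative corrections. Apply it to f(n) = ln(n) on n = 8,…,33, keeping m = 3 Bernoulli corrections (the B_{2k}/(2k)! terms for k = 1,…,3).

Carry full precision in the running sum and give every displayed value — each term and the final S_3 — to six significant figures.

S_3 ≈ 76.5293

The integral term ∫_8^33 ln(x) dx = 73.7492.
½[f(8) + f(33)] = ½[2.07944 + 3.49651] = 2.78797.
Integral + boundary = 76.5372.
Correction k=1: B_{2}/2! · (f^{(1)}(33) − f^{(1)}(8)) = 1/12 · (0.0303030 − 0.125000) = -0.00789141.
Partial sum through k=1: 76.5293.
Correction k=2: B_{4}/4! · (f^{(3)}(33) − f^{(3)}(8)) = −1/720 · (5.56529e-05 − 0.00390625) = 5.34805e-06.
Partial sum through k=2: 76.5293.
Correction k=3: B_{6}/6! · (f^{(5)}(33) − f^{(5)}(8)) = 1/30240 · (6.13256e-07 − 0.000732422) = -2.42000e-08.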